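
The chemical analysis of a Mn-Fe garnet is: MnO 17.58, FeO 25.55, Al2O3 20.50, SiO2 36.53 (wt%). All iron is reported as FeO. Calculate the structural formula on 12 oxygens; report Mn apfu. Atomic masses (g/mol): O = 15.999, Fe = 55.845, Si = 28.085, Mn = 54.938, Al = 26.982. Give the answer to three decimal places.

MnO: 17.58/70.937 = 0.24783 mol → 0.24783 mol Mn, 0.24783 mol O.
FeO: 25.55/71.844 = 0.35563 mol → 0.35563 mol Fe, 0.35563 mol O.
Al2O3: 20.50/101.961 = 0.20106 mol → 0.40212 mol Al, 0.60318 mol O.
SiO2: 36.53/60.083 = 0.60799 mol → 0.60799 mol Si, 1.21598 mol O.
Total oxygen = 2.42262 mol. Normalization factor = 12/2.42262 = 4.95332.
Mn per 12 O = 0.24783 × 4.95332 = 1.228.

1.228 Mn apfu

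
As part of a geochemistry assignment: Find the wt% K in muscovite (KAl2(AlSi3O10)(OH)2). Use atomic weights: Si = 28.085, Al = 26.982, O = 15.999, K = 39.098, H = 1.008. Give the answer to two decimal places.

Formula mass = 1*39.098 + 3*26.982 + 3*28.085 + 12*15.999 + 2*1.008 = 398.303 g/mol, of which 39.098 g is K.
So K makes up 39.098/398.303 = 0.0982 of the mass, i.e. 9.82%.

9.82 weight percent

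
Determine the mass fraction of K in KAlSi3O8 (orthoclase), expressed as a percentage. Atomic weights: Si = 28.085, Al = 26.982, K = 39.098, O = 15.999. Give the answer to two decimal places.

M(KAlSi3O8) = 278.327 g/mol.
K contributes 1 × 39.098 = 39.098 g per mole.
39.098/278.327 = 0.1405 → 14.05%.

14.05 weight percent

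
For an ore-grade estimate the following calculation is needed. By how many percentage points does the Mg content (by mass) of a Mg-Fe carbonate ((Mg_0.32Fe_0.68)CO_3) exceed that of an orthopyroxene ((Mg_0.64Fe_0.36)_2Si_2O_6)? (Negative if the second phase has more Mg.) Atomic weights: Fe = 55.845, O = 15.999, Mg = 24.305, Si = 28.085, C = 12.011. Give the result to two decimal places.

M((Mg_0.32Fe_0.68)CO_3) = 105.760 g/mol, so wt% Mg = 7.778/105.760 × 100 = 7.35%.
M((Mg_0.64Fe_0.36)_2Si_2O_6) = 223.483 g/mol, so wt% Mg = 31.110/223.483 × 100 = 13.92%.
7.35 − 13.92 = -6.57 pp.

-6.57 percentage points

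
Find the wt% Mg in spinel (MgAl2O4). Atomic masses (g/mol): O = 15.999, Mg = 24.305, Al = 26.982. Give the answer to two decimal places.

Molar mass of MgAl2O4: 1×24.305 + 2×26.982 + 4×15.999 = 142.265 g/mol.
Mass of Mg per formula unit: 1 × 24.305 = 24.305 g.
Weight fraction Mg = 24.305 / 142.265 = 0.1708.

17.08 wt%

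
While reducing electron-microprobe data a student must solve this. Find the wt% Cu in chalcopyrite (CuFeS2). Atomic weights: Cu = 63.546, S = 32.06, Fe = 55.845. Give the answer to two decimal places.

34.63 weight percent

Formula mass = 1×63.546 + 1×55.845 + 2×32.06 = 183.511 g/mol, of which 63.546 g is Cu.
So Cu makes up 63.546/183.511 = 0.3463 of the mass, i.e. 34.63%.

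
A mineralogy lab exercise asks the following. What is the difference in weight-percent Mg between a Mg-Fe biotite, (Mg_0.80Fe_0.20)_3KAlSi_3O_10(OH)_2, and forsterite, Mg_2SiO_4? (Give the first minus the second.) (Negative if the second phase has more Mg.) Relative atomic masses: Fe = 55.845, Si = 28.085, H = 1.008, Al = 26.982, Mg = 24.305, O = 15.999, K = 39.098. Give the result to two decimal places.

-21.18 percentage points

Mg in (Mg_0.80Fe_0.20)_3KAlSi_3O_10(OH)_2: molar mass 436.178 g/mol; 2.40×24.305 = 58.332 g → 13.37 wt%.
Mg in Mg_2SiO_4: molar mass 140.691 g/mol; 2×24.305 = 48.610 g → 34.55 wt%.
Difference = 13.37 − 34.55 = -21.18 percentage points.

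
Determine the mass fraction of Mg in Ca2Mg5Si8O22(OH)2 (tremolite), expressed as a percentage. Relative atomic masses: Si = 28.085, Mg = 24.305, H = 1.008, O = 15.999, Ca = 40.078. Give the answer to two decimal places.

M(Ca2Mg5Si8O22(OH)2) = 812.353 g/mol.
Mg contributes 5 × 24.305 = 121.525 g per mole.
121.525/812.353 = 0.1496 → 14.96%.

14.96 wt%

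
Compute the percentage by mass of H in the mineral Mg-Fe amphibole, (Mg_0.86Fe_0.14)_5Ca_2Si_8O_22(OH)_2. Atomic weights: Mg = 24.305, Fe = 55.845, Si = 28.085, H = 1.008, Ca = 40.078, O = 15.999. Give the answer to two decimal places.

Formula mass = 4.30×24.305 + 0.70×55.845 + 2×40.078 + 8×28.085 + 24×15.999 + 2×1.008 = 834.431 g/mol, of which 2.016 g is H.
So H makes up 2.016/834.431 = 0.0024 of the mass, i.e. 0.24%.

0.24 weight percent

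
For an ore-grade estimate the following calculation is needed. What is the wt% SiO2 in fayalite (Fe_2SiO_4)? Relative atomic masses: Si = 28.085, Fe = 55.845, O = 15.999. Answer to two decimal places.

M(Fe_2SiO_4) = 203.771 g/mol; M(SiO2) = 60.083 g/mol.
Moles SiO2 per formula unit = 1 Si ÷ 1 = 1.0000.
SiO2 fraction = (1.0000 × 60.083) / 203.771 = 60.083/203.771 = 0.2949.

29.49 wt%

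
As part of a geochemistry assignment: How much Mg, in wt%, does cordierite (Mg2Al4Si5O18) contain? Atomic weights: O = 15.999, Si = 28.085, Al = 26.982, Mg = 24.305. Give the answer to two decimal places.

Molar mass of Mg2Al4Si5O18: 2×24.305 + 4×26.982 + 5×28.085 + 18×15.999 = 584.945 g/mol.
Mass of Mg per formula unit: 2 × 24.305 = 48.610 g.
Weight fraction Mg = 48.610 / 584.945 = 0.0831.

8.31 wt%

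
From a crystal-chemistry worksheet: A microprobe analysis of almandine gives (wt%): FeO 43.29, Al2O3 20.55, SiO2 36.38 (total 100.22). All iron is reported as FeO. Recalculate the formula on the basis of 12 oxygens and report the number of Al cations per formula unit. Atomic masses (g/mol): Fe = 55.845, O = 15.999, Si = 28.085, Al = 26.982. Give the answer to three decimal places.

43.29 wt% FeO ÷ 71.844 g/mol = 0.60256 mol, giving 0.60256 Fe and 0.60256 O.
20.55 wt% Al2O3 ÷ 101.961 g/mol = 0.20155 mol, giving 0.40310 Al and 0.60465 O.
36.38 wt% SiO2 ÷ 60.083 g/mol = 0.60550 mol, giving 0.60550 Si and 1.21100 O.
Oxygen sums to 2.41821; scaling by 12/2.41821 = 4.96235 puts the formula on 12 O.
Al: 0.40310 × 4.96235 = 2.000 atoms per formula unit.

2.000 Al apfu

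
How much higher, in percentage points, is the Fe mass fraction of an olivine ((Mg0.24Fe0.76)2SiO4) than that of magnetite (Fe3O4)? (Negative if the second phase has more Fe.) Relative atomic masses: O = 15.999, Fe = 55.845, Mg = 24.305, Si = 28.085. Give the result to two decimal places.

M((Mg0.24Fe0.76)2SiO4) = 188.632 g/mol, so wt% Fe = 84.884/188.632 × 100 = 45.00%.
M(Fe3O4) = 231.531 g/mol, so wt% Fe = 167.535/231.531 × 100 = 72.36%.
45.00 − 72.36 = -27.36 pp.

-27.36 percentage points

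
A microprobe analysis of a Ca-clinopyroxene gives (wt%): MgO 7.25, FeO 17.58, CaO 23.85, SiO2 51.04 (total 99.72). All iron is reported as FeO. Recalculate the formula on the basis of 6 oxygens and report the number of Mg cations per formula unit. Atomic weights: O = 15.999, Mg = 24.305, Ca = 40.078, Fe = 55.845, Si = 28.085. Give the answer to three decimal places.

MgO (M=40.304): mol = 0.17988; Mg = 0.17988, O = 0.17988.
FeO (M=71.844): mol = 0.24470; Fe = 0.24470, O = 0.24470.
CaO (M=56.077): mol = 0.42531; Ca = 0.42531, O = 0.42531.
SiO2 (M=60.083): mol = 0.84949; Si = 0.84949, O = 1.69898.
ΣO = 2.54887; factor = 6/ΣO = 2.35398.
Mg apfu = 0.17988 × 2.35398 = 0.423.

0.423 Mg apfu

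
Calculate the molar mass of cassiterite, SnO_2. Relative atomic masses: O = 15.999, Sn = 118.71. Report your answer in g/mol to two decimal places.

150.71 g/mol

Sn: 1 × 118.71 = 118.7100
O: 2 × 15.999 = 31.9980
Summing the contributions gives the formula mass.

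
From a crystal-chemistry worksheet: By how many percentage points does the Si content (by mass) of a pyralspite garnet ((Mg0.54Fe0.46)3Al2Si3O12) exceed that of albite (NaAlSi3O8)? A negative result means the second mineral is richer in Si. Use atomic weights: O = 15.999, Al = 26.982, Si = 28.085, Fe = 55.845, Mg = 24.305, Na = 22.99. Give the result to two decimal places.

-13.27 percentage points

M((Mg0.54Fe0.46)3Al2Si3O12) = 446.647 g/mol, so wt% Si = 84.255/446.647 × 100 = 18.86%.
M(NaAlSi3O8) = 262.219 g/mol, so wt% Si = 84.255/262.219 × 100 = 32.13%.
18.86 − 32.13 = -13.27 pp.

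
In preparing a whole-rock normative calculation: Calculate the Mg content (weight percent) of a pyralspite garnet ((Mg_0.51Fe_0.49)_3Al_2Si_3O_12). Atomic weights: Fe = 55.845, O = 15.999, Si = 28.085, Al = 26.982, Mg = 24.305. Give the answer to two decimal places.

8.27 weight percent

M((Mg_0.51Fe_0.49)_3Al_2Si_3O_12) = 449.486 g/mol.
Mg contributes 1.53 × 24.305 = 37.187 g per mole.
37.187/449.486 = 0.0827 → 8.27%.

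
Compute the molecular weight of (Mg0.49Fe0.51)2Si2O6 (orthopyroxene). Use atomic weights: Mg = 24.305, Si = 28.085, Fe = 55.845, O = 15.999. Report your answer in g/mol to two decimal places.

M = 0.98*24.305 + 1.02*55.845 + 2*28.085 + 6*15.999

232.94 g/mol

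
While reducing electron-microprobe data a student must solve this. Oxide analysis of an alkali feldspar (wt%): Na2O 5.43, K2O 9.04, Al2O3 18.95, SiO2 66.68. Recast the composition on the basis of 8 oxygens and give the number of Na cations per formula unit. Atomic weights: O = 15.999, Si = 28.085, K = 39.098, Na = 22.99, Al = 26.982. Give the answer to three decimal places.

Na2O: 5.43/61.979 = 0.08761 mol → 0.17522 mol Na, 0.08761 mol O.
K2O: 9.04/94.195 = 0.09597 mol → 0.19194 mol K, 0.09597 mol O.
Al2O3: 18.95/101.961 = 0.18586 mol → 0.37172 mol Al, 0.55758 mol O.
SiO2: 66.68/60.083 = 1.10980 mol → 1.10980 mol Si, 2.21960 mol O.
Total oxygen = 2.96076 mol. Normalization factor = 8/2.96076 = 2.70201.
Na per 8 O = 0.17522 × 2.70201 = 0.473.

0.473 Na apfu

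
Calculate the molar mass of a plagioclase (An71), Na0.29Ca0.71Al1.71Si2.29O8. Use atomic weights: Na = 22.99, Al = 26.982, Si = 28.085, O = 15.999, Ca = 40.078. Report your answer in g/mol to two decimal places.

273.57 g/mol

M = 0.29×22.99 + 0.71×40.078 + 1.71×26.982 + 2.29×28.085 + 8×15.999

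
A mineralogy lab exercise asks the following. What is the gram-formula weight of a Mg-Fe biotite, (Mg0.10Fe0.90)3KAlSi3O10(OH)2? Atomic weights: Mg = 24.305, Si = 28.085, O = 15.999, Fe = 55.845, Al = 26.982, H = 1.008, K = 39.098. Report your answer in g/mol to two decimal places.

502.41 g/mol

M = 0.30*24.305 + 2.70*55.845 + 1*39.098 + 1*26.982 + 3*28.085 + 12*15.999 + 2*1.008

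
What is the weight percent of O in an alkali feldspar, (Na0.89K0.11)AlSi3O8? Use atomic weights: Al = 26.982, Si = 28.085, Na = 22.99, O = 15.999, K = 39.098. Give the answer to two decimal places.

48.48 wt%

M((Na0.89K0.11)AlSi3O8) = 263.991 g/mol.
O contributes 8 × 15.999 = 127.992 g per mole.
127.992/263.991 = 0.4848 → 48.48%.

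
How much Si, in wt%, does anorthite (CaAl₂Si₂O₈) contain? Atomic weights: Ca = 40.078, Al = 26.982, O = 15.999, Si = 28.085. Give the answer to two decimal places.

20.19 wt%

Molar mass of CaAl₂Si₂O₈: 1·40.078 + 2·26.982 + 2·28.085 + 8·15.999 = 278.204 g/mol.
Mass of Si per formula unit: 2 × 28.085 = 56.170 g.
Weight fraction Si = 56.170 / 278.204 = 0.2019.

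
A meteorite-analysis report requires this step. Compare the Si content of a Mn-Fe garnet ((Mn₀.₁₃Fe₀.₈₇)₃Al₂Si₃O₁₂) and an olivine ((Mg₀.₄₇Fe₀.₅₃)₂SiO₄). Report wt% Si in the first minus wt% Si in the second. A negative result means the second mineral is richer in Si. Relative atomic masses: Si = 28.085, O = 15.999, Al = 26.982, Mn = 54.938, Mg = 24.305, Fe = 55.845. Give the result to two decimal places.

M((Mn₀.₁₃Fe₀.₈₇)₃Al₂Si₃O₁₂) = 497.388 g/mol, so wt% Si = 84.255/497.388 × 100 = 16.94%.
M((Mg₀.₄₇Fe₀.₅₃)₂SiO₄) = 174.123 g/mol, so wt% Si = 28.085/174.123 × 100 = 16.13%.
16.94 − 16.13 = 0.81 pp.

0.81 percentage points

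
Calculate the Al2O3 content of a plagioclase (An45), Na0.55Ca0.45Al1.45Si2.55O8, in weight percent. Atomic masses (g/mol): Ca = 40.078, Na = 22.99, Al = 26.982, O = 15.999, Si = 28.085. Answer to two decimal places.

Formula mass = 269.412 g/mol.
1.45 Al → 0.7250 mol Al2O3 per formula unit; M(Al2O3) = 101.961, so Al2O3 mass = 73.922 g.
73.922/269.412 × 100 = 27.44 wt%.

27.44 wt%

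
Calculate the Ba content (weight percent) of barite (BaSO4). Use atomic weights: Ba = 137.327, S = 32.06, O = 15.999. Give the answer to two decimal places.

58.84 weight percent

Molar mass of BaSO4: 1·137.327 + 1·32.06 + 4·15.999 = 233.383 g/mol.
Mass of Ba per formula unit: 1 × 137.327 = 137.327 g.
Weight fraction Ba = 137.327 / 233.383 = 0.5884.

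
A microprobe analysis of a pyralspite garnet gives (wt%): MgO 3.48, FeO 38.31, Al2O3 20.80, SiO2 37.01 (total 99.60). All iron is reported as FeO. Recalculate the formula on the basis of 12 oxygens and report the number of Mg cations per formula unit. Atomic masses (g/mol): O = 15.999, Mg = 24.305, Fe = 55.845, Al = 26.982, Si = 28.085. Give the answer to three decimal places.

MgO: 3.48/40.304 = 0.08634 mol → 0.08634 mol Mg, 0.08634 mol O.
FeO: 38.31/71.844 = 0.53324 mol → 0.53324 mol Fe, 0.53324 mol O.
Al2O3: 20.80/101.961 = 0.20400 mol → 0.40800 mol Al, 0.61200 mol O.
SiO2: 37.01/60.083 = 0.61598 mol → 0.61598 mol Si, 1.23196 mol O.
Total oxygen = 2.46354 mol. Normalization factor = 12/2.46354 = 4.87104.
Mg per 12 O = 0.08634 × 4.87104 = 0.421.

0.421 Mg apfu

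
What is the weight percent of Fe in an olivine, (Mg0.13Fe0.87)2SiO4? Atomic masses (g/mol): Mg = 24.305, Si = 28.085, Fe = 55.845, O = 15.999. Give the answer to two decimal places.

49.69 weight percent

M((Mg0.13Fe0.87)2SiO4) = 195.571 g/mol.
Fe contributes 1.74 × 55.845 = 97.170 g per mole.
97.170/195.571 = 0.4969 → 49.69%.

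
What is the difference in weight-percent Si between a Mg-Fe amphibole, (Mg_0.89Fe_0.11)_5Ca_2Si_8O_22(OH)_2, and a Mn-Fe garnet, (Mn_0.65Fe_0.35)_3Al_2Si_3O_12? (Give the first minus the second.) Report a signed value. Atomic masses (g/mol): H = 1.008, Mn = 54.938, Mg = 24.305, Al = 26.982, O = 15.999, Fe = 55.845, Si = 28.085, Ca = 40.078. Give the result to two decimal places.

10.09 percentage points

First mineral: 224.680 g Si in 829.700 g formula = 27.08 wt% Si.
Second mineral: 84.255 g Si in 495.973 g formula = 16.99 wt% Si.
27.08% − 16.99% gives a difference of 10.09 percentage points.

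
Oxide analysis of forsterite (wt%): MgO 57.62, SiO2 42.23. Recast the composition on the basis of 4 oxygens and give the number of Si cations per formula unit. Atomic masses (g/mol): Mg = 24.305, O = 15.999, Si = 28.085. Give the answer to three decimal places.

MgO (M=40.304): mol = 1.42963; Mg = 1.42963, O = 1.42963.
SiO2 (M=60.083): mol = 0.70286; Si = 0.70286, O = 1.40572.
ΣO = 2.83535; factor = 4/ΣO = 1.41076.
Si apfu = 0.70286 × 1.41076 = 0.992.

0.992 Si apfu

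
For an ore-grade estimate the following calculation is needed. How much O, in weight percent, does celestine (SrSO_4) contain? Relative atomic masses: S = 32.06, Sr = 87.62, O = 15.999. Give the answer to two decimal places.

M(SrSO_4) = 183.676 g/mol.
O contributes 4 × 15.999 = 63.996 g per mole.
63.996/183.676 = 0.3484 → 34.84%.

34.84 weight percent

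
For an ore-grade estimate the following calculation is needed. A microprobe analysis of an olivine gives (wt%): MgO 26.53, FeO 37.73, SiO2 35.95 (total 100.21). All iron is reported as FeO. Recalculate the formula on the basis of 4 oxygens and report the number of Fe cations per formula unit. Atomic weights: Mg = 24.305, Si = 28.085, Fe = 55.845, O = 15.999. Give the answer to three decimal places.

MgO: 26.53/40.304 = 0.65825 mol → 0.65825 mol Mg, 0.65825 mol O.
FeO: 37.73/71.844 = 0.52517 mol → 0.52517 mol Fe, 0.52517 mol O.
SiO2: 35.95/60.083 = 0.59834 mol → 0.59834 mol Si, 1.19668 mol O.
Total oxygen = 2.38010 mol. Normalization factor = 4/2.38010 = 1.68060.
Fe per 4 O = 0.52517 × 1.68060 = 0.883.

0.883 Fe apfu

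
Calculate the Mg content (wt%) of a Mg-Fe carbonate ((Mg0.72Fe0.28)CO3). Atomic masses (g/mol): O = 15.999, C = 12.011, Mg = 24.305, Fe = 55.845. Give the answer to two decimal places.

18.79 wt%

M((Mg0.72Fe0.28)CO3) = 93.144 g/mol.
Mg contributes 0.72 × 24.305 = 17.500 g per mole.
17.500/93.144 = 0.1879 → 18.79%.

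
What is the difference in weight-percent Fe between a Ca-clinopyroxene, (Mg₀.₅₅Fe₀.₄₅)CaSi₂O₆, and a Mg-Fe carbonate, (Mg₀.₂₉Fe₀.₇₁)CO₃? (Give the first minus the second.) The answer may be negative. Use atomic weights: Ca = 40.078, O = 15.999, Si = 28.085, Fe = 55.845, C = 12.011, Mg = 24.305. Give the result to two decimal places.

-26.27 percentage points

Fe in (Mg₀.₅₅Fe₀.₄₅)CaSi₂O₆: molar mass 230.740 g/mol; 0.45×55.845 = 25.130 g → 10.89 wt%.
Fe in (Mg₀.₂₉Fe₀.₇₁)CO₃: molar mass 106.706 g/mol; 0.71×55.845 = 39.650 g → 37.16 wt%.
Difference = 10.89 − 37.16 = -26.27 percentage points.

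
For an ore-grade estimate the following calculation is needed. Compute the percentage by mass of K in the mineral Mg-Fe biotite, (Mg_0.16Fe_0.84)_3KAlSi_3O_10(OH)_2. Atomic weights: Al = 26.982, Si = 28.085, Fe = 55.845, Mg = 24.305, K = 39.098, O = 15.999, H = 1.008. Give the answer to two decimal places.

Molar mass of (Mg_0.16Fe_0.84)_3KAlSi_3O_10(OH)_2: 0.48·24.305 + 2.52·55.845 + 1·39.098 + 1·26.982 + 3·28.085 + 12·15.999 + 2·1.008 = 496.735 g/mol.
Mass of K per formula unit: 1 × 39.098 = 39.098 g.
Weight fraction K = 39.098 / 496.735 = 0.0787.

7.87 weight percent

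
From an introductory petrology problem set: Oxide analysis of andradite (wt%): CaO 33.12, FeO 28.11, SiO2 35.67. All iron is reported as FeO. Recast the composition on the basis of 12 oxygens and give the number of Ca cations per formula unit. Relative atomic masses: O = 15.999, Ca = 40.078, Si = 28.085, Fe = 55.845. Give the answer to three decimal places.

3.267 Ca apfu

33.12 wt% CaO ÷ 56.077 g/mol = 0.59062 mol, giving 0.59062 Ca and 0.59062 O.
28.11 wt% FeO ÷ 71.844 g/mol = 0.39126 mol, giving 0.39126 Fe and 0.39126 O.
35.67 wt% SiO2 ÷ 60.083 g/mol = 0.59368 mol, giving 0.59368 Si and 1.18736 O.
Oxygen sums to 2.16924; scaling by 12/2.16924 = 5.53189 puts the formula on 12 O.
Ca: 0.59062 × 5.53189 = 3.267 atoms per formula unit.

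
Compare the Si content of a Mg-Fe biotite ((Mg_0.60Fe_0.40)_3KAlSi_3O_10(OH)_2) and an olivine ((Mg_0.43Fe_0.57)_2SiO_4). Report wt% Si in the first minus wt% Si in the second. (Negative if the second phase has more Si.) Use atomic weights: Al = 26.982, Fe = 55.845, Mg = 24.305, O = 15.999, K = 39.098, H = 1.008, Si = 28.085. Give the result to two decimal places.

2.61 percentage points

Si in (Mg_0.60Fe_0.40)_3KAlSi_3O_10(OH)_2: molar mass 455.102 g/mol; 3×28.085 = 84.255 g → 18.51 wt%.
Si in (Mg_0.43Fe_0.57)_2SiO_4: molar mass 176.647 g/mol; 1×28.085 = 28.085 g → 15.90 wt%.
Difference = 18.51 − 15.90 = 2.61 percentage points.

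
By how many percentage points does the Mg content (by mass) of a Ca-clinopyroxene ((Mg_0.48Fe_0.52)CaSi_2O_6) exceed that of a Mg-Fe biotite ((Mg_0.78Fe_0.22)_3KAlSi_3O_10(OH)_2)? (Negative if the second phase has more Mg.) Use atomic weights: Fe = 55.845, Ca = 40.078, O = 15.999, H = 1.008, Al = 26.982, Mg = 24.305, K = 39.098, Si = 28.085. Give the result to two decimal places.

-7.97 percentage points

M((Mg_0.48Fe_0.52)CaSi_2O_6) = 232.948 g/mol, so wt% Mg = 11.666/232.948 × 100 = 5.01%.
M((Mg_0.78Fe_0.22)_3KAlSi_3O_10(OH)_2) = 438.070 g/mol, so wt% Mg = 56.874/438.070 × 100 = 12.98%.
5.01 − 12.98 = -7.97 pp.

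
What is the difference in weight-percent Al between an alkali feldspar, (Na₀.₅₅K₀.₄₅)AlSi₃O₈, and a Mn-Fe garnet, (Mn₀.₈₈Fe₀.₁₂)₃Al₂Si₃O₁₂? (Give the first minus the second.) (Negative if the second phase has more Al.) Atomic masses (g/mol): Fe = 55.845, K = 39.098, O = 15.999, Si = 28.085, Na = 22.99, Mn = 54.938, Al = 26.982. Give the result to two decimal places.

-0.88 percentage points

First mineral: 26.982 g Al in 269.468 g formula = 10.01 wt% Al.
Second mineral: 53.964 g Al in 495.348 g formula = 10.89 wt% Al.
10.01% − 10.89% gives a difference of -0.88 percentage points.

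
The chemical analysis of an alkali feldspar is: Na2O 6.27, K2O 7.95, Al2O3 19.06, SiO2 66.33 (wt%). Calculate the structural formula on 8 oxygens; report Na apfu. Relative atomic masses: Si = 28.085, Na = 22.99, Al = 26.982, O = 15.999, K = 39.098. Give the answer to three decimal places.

0.548 Na apfu

6.27 wt% Na2O ÷ 61.979 g/mol = 0.10116 mol, giving 0.20232 Na and 0.10116 O.
7.95 wt% K2O ÷ 94.195 g/mol = 0.08440 mol, giving 0.16880 K and 0.08440 O.
19.06 wt% Al2O3 ÷ 101.961 g/mol = 0.18693 mol, giving 0.37386 Al and 0.56079 O.
66.33 wt% SiO2 ÷ 60.083 g/mol = 1.10397 mol, giving 1.10397 Si and 2.20794 O.
Oxygen sums to 2.95429; scaling by 8/2.95429 = 2.70793 puts the formula on 8 O.
Na: 0.20232 × 2.70793 = 0.548 atoms per formula unit.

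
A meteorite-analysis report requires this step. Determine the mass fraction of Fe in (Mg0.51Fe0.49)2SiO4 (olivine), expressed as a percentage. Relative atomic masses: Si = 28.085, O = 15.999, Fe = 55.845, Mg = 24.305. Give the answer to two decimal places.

31.89 mass %

Molar mass of (Mg0.51Fe0.49)2SiO4: 1.02*24.305 + 0.98*55.845 + 1*28.085 + 4*15.999 = 171.600 g/mol.
Mass of Fe per formula unit: 0.98 × 55.845 = 54.728 g.
Weight fraction Fe = 54.728 / 171.600 = 0.3189.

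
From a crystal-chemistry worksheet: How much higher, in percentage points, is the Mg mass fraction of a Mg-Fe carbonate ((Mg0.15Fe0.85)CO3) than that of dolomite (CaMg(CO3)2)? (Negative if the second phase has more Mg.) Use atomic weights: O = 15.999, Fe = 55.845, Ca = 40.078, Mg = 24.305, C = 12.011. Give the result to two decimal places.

Mg in (Mg0.15Fe0.85)CO3: molar mass 111.122 g/mol; 0.15×24.305 = 3.646 g → 3.28 wt%.
Mg in CaMg(CO3)2: molar mass 184.399 g/mol; 1×24.305 = 24.305 g → 13.18 wt%.
Difference = 3.28 − 13.18 = -9.90 percentage points.

-9.90 percentage points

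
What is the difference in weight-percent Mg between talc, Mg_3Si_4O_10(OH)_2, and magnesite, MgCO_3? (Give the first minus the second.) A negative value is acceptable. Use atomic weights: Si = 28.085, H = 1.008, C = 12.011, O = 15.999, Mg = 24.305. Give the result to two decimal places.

M(Mg_3Si_4O_10(OH)_2) = 379.259 g/mol, so wt% Mg = 72.915/379.259 × 100 = 19.23%.
M(MgCO_3) = 84.313 g/mol, so wt% Mg = 24.305/84.313 × 100 = 28.83%.
19.23 − 28.83 = -9.60 pp.

-9.60 percentage points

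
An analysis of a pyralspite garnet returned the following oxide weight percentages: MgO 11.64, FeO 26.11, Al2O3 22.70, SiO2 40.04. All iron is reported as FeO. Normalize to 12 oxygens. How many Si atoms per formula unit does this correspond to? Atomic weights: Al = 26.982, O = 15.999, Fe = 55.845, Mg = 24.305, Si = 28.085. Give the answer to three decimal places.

3.014 Si apfu

MgO (M=40.304): mol = 0.28881; Mg = 0.28881, O = 0.28881.
FeO (M=71.844): mol = 0.36343; Fe = 0.36343, O = 0.36343.
Al2O3 (M=101.961): mol = 0.22263; Al = 0.44526, O = 0.66789.
SiO2 (M=60.083): mol = 0.66641; Si = 0.66641, O = 1.33282.
ΣO = 2.65295; factor = 12/ΣO = 4.52327.
Si apfu = 0.66641 × 4.52327 = 3.014.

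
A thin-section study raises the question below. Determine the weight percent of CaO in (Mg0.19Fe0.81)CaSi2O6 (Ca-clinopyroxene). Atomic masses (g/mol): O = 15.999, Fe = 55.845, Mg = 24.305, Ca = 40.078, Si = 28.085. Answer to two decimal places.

M((Mg0.19Fe0.81)CaSi2O6) = 242.094 g/mol; M(CaO) = 56.077 g/mol.
Moles CaO per formula unit = 1 Ca ÷ 1 = 1.0000.
CaO fraction = (1.0000 × 56.077) / 242.094 = 56.077/242.094 = 0.2316.

23.16 wt%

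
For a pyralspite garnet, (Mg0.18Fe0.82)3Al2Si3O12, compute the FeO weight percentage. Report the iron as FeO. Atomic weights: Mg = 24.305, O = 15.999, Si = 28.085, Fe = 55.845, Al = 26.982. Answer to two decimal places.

36.77 wt%

Molar mass of (Mg0.18Fe0.82)3Al2Si3O12 = 0.54×24.305 + 2.46×55.845 + 2×26.982 + 3×28.085 + 12×15.999 = 480.710 g/mol.
Each formula unit contains 2.46 Fe, equivalent to 2.46/1 = 2.4600 mol FeO.
M(FeO) = 1×55.845 + 1×15.999 = 71.844 g/mol.
Mass of FeO per formula unit = 2.4600 × 71.844 = 176.736 g.
FeO wt% = 176.736 / 480.710 × 100 = 36.77%.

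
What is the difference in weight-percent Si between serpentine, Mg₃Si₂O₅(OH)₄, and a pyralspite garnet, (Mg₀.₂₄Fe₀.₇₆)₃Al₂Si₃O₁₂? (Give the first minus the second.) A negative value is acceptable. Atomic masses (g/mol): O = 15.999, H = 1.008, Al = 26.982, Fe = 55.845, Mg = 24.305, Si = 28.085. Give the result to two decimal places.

First mineral: 56.170 g Si in 277.108 g formula = 20.27 wt% Si.
Second mineral: 84.255 g Si in 475.033 g formula = 17.74 wt% Si.
20.27% − 17.74% gives a difference of 2.53 percentage points.

2.53 percentage points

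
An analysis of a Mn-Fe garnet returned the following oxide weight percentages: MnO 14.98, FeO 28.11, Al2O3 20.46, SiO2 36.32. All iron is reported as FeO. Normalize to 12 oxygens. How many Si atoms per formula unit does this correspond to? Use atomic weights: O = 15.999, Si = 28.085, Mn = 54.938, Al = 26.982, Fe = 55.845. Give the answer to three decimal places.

14.98 wt% MnO ÷ 70.937 g/mol = 0.21117 mol, giving 0.21117 Mn and 0.21117 O.
28.11 wt% FeO ÷ 71.844 g/mol = 0.39126 mol, giving 0.39126 Fe and 0.39126 O.
20.46 wt% Al2O3 ÷ 101.961 g/mol = 0.20066 mol, giving 0.40132 Al and 0.60198 O.
36.32 wt% SiO2 ÷ 60.083 g/mol = 0.60450 mol, giving 0.60450 Si and 1.20900 O.
Oxygen sums to 2.41341; scaling by 12/2.41341 = 4.97222 puts the formula on 12 O.
Si: 0.60450 × 4.97222 = 3.006 atoms per formula unit.

3.006 Si apfu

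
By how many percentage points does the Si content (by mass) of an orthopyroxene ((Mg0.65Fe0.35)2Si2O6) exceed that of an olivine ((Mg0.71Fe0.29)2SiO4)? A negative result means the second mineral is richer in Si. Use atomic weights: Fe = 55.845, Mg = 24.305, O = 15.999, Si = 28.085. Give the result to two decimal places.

7.54 percentage points

M((Mg0.65Fe0.35)2Si2O6) = 222.852 g/mol, so wt% Si = 56.170/222.852 × 100 = 25.21%.
M((Mg0.71Fe0.29)2SiO4) = 158.984 g/mol, so wt% Si = 28.085/158.984 × 100 = 17.67%.
25.21 − 17.67 = 7.54 pp.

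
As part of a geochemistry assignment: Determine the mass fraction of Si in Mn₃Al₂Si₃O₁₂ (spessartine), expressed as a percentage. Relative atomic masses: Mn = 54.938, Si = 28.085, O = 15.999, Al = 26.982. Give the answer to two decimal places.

17.02 wt%

Molar mass of Mn₃Al₂Si₃O₁₂: 3*54.938 + 2*26.982 + 3*28.085 + 12*15.999 = 495.021 g/mol.
Mass of Si per formula unit: 3 × 28.085 = 84.255 g.
Weight fraction Si = 84.255 / 495.021 = 0.1702.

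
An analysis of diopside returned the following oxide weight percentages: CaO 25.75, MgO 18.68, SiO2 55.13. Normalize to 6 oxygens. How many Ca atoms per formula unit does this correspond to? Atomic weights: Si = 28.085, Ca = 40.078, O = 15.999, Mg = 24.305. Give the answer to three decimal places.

0.999 Ca apfu

25.75 wt% CaO ÷ 56.077 g/mol = 0.45919 mol, giving 0.45919 Ca and 0.45919 O.
18.68 wt% MgO ÷ 40.304 g/mol = 0.46348 mol, giving 0.46348 Mg and 0.46348 O.
55.13 wt% SiO2 ÷ 60.083 g/mol = 0.91756 mol, giving 0.91756 Si and 1.83512 O.
Oxygen sums to 2.75779; scaling by 6/2.75779 = 2.17566 puts the formula on 6 O.
Ca: 0.45919 × 2.17566 = 0.999 atoms per formula unit.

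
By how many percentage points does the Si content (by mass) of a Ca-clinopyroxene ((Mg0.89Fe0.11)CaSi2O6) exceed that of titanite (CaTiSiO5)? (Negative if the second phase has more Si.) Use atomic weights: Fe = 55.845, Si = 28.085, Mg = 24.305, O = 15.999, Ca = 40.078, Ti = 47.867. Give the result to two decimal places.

11.20 percentage points

Si in (Mg0.89Fe0.11)CaSi2O6: molar mass 220.016 g/mol; 2×28.085 = 56.170 g → 25.53 wt%.
Si in CaTiSiO5: molar mass 196.025 g/mol; 1×28.085 = 28.085 g → 14.33 wt%.
Difference = 25.53 − 14.33 = 11.20 percentage points.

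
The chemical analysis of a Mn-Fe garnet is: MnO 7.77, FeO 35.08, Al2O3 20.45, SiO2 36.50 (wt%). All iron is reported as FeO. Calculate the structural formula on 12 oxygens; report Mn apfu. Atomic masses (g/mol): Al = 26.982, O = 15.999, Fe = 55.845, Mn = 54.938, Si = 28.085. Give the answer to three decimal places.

MnO: 7.77/70.937 = 0.10953 mol → 0.10953 mol Mn, 0.10953 mol O.
FeO: 35.08/71.844 = 0.48828 mol → 0.48828 mol Fe, 0.48828 mol O.
Al2O3: 20.45/101.961 = 0.20057 mol → 0.40114 mol Al, 0.60171 mol O.
SiO2: 36.50/60.083 = 0.60749 mol → 0.60749 mol Si, 1.21498 mol O.
Total oxygen = 2.41450 mol. Normalization factor = 12/2.41450 = 4.96997.
Mn per 12 O = 0.10953 × 4.96997 = 0.544.

0.544 Mn apfu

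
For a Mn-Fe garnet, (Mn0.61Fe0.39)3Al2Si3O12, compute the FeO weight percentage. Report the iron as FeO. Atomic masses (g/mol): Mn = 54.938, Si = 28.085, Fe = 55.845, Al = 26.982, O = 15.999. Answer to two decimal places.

Molar mass of (Mn0.61Fe0.39)3Al2Si3O12 = 1.83×54.938 + 1.17×55.845 + 2×26.982 + 3×28.085 + 12×15.999 = 496.082 g/mol.
Each formula unit contains 1.17 Fe, equivalent to 1.17/1 = 1.1700 mol FeO.
M(FeO) = 1×55.845 + 1×15.999 = 71.844 g/mol.
Mass of FeO per formula unit = 1.1700 × 71.844 = 84.057 g.
FeO wt% = 84.057 / 496.082 × 100 = 16.94%.

16.94 wt%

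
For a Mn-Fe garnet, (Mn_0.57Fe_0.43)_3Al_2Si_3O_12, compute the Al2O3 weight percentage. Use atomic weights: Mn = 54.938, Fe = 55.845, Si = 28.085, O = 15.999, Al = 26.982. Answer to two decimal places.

M((Mn_0.57Fe_0.43)_3Al_2Si_3O_12) = 496.191 g/mol; M(Al2O3) = 101.961 g/mol.
Moles Al2O3 per formula unit = 2 Al ÷ 2 = 1.0000.
Al2O3 fraction = (1.0000 × 101.961) / 496.191 = 101.961/496.191 = 0.2055.

20.55 wt%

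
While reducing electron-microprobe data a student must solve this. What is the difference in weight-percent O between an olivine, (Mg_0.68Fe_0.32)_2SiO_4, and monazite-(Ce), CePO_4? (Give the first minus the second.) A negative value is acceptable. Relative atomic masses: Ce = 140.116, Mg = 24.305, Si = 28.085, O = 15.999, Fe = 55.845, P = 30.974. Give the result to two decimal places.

First mineral: 63.996 g O in 160.877 g formula = 39.78 wt% O.
Second mineral: 63.996 g O in 235.086 g formula = 27.22 wt% O.
39.78% − 27.22% gives a difference of 12.56 percentage points.

12.56 percentage points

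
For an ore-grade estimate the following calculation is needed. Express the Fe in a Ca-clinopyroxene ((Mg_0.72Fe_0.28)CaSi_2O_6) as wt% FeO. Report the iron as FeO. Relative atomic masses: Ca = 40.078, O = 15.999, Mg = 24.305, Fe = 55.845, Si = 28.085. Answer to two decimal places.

8.93 wt%

M((Mg_0.72Fe_0.28)CaSi_2O_6) = 225.378 g/mol; M(FeO) = 71.844 g/mol.
Moles FeO per formula unit = 0.28 Fe ÷ 1 = 0.2800.
FeO fraction = (0.2800 × 71.844) / 225.378 = 20.116/225.378 = 0.0893.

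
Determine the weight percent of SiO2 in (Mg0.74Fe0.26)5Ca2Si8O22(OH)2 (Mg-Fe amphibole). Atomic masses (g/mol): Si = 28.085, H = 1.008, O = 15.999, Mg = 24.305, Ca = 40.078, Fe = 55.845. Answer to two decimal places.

56.33 wt%

Formula mass = 853.355 g/mol.
8 Si → 8.0000 mol SiO2 per formula unit; M(SiO2) = 60.083, so SiO2 mass = 480.664 g.
480.664/853.355 × 100 = 56.33 wt%.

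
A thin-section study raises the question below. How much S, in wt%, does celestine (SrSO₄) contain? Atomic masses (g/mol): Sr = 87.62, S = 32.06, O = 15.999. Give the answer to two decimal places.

17.45 wt%

Formula mass = 1×87.62 + 1×32.06 + 4×15.999 = 183.676 g/mol, of which 32.060 g is S.
So S makes up 32.060/183.676 = 0.1745 of the mass, i.e. 17.45%.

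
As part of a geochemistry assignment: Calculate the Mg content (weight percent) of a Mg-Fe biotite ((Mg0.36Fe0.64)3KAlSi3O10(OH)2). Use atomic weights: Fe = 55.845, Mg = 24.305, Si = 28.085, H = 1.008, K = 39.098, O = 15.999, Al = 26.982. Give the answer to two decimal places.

Formula mass = 1.08*24.305 + 1.92*55.845 + 1*39.098 + 1*26.982 + 3*28.085 + 12*15.999 + 2*1.008 = 477.811 g/mol, of which 26.249 g is Mg.
So Mg makes up 26.249/477.811 = 0.0549 of the mass, i.e. 5.49%.

5.49 weight percent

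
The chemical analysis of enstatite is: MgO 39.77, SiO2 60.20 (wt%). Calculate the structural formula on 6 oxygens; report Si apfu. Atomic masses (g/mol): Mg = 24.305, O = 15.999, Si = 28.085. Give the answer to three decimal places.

2.010 Si apfu

MgO (M=40.304): mol = 0.98675; Mg = 0.98675, O = 0.98675.
SiO2 (M=60.083): mol = 1.00195; Si = 1.00195, O = 2.00390.
ΣO = 2.99065; factor = 6/ΣO = 2.00625.
Si apfu = 1.00195 × 2.00625 = 2.010.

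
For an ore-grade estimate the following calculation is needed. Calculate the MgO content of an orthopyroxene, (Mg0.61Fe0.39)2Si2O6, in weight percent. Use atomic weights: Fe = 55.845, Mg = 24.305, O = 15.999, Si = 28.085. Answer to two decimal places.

21.82 wt%

M((Mg0.61Fe0.39)2Si2O6) = 225.375 g/mol; M(MgO) = 40.304 g/mol.
Moles MgO per formula unit = 1.22 Mg ÷ 1 = 1.2200.
MgO fraction = (1.2200 × 40.304) / 225.375 = 49.171/225.375 = 0.2182.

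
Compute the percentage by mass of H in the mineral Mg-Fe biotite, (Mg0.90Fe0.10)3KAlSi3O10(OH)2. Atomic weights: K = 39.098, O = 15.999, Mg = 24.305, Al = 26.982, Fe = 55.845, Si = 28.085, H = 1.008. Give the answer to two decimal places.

Formula mass = 2.70·24.305 + 0.30·55.845 + 1·39.098 + 1·26.982 + 3·28.085 + 12·15.999 + 2·1.008 = 426.716 g/mol, of which 2.016 g is H.
So H makes up 2.016/426.716 = 0.0047 of the mass, i.e. 0.47%.

0.47 mass %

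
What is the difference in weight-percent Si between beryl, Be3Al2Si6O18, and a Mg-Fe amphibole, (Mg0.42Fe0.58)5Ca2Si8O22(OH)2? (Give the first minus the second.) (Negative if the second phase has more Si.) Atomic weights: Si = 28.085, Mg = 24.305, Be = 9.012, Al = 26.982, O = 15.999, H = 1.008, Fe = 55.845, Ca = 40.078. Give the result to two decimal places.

First mineral: 168.510 g Si in 537.492 g formula = 31.35 wt% Si.
Second mineral: 224.680 g Si in 903.819 g formula = 24.86 wt% Si.
31.35% − 24.86% gives a difference of 6.49 percentage points.

6.49 percentage points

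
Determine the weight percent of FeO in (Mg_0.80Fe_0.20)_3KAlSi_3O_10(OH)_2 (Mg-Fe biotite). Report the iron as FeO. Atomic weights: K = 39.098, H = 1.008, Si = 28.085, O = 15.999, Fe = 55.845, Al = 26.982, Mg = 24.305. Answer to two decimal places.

9.88 wt%

Molar mass of (Mg_0.80Fe_0.20)_3KAlSi_3O_10(OH)_2 = 2.40*24.305 + 0.60*55.845 + 1*39.098 + 1*26.982 + 3*28.085 + 12*15.999 + 2*1.008 = 436.178 g/mol.
Each formula unit contains 0.60 Fe, equivalent to 0.60/1 = 0.6000 mol FeO.
M(FeO) = 1×55.845 + 1×15.999 = 71.844 g/mol.
Mass of FeO per formula unit = 0.6000 × 71.844 = 43.106 g.
FeO wt% = 43.106 / 436.178 × 100 = 9.88%.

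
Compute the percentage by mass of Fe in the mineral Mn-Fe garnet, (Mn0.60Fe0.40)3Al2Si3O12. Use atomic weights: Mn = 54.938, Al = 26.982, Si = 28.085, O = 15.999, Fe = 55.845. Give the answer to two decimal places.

13.51 wt%

Molar mass of (Mn0.60Fe0.40)3Al2Si3O12: 1.80*54.938 + 1.20*55.845 + 2*26.982 + 3*28.085 + 12*15.999 = 496.109 g/mol.
Mass of Fe per formula unit: 1.20 × 55.845 = 67.014 g.
Weight fraction Fe = 67.014 / 496.109 = 0.1351.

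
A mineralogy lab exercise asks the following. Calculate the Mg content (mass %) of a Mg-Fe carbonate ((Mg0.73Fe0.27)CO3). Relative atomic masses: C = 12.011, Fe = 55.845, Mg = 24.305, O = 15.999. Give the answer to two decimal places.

19.11 mass %

Formula mass = 0.73*24.305 + 0.27*55.845 + 1*12.011 + 3*15.999 = 92.829 g/mol, of which 17.743 g is Mg.
So Mg makes up 17.743/92.829 = 0.1911 of the mass, i.e. 19.11%.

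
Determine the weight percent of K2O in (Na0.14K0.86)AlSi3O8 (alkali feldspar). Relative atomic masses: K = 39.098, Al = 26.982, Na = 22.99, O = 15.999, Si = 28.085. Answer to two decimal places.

Formula mass = 276.072 g/mol.
0.86 K → 0.4300 mol K2O per formula unit; M(K2O) = 94.195, so K2O mass = 40.504 g.
40.504/276.072 × 100 = 14.67 wt%.

14.67 wt%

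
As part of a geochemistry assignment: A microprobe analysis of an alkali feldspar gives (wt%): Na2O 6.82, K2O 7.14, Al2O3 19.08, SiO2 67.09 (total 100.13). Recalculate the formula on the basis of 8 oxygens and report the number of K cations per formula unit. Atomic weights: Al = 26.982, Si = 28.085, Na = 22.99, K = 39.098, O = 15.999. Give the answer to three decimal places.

Na2O (M=61.979): mol = 0.11004; Na = 0.22008, O = 0.11004.
K2O (M=94.195): mol = 0.07580; K = 0.15160, O = 0.07580.
Al2O3 (M=101.961): mol = 0.18713; Al = 0.37426, O = 0.56139.
SiO2 (M=60.083): mol = 1.11662; Si = 1.11662, O = 2.23324.
ΣO = 2.98047; factor = 8/ΣO = 2.68414.
K apfu = 0.15160 × 2.68414 = 0.407.

0.407 K apfu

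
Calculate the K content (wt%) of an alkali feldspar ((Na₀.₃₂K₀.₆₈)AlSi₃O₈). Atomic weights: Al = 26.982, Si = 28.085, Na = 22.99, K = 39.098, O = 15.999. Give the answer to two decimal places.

M((Na₀.₃₂K₀.₆₈)AlSi₃O₈) = 273.172 g/mol.
K contributes 0.68 × 39.098 = 26.587 g per mole.
26.587/273.172 = 0.0973 → 9.73%.

9.73 wt%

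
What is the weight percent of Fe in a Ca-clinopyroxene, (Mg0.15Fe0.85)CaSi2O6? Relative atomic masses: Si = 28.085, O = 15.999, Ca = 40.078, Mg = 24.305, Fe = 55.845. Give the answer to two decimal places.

M((Mg0.15Fe0.85)CaSi2O6) = 243.356 g/mol.
Fe contributes 0.85 × 55.845 = 47.468 g per mole.
47.468/243.356 = 0.1951 → 19.51%.

19.51 weight percent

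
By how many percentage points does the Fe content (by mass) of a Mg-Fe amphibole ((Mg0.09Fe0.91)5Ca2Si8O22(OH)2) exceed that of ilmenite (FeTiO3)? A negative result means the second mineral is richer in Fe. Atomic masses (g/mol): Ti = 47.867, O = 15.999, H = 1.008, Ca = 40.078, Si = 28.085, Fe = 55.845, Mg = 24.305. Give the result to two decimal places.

-10.23 percentage points

M((Mg0.09Fe0.91)5Ca2Si8O22(OH)2) = 955.860 g/mol, so wt% Fe = 254.095/955.860 × 100 = 26.58%.
M(FeTiO3) = 151.709 g/mol, so wt% Fe = 55.845/151.709 × 100 = 36.81%.
26.58 − 36.81 = -10.23 pp.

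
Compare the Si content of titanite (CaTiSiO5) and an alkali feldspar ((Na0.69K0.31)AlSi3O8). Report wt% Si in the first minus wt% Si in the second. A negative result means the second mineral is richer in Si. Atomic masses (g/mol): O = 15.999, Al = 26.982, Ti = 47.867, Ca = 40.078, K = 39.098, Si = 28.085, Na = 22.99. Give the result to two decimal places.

-17.20 percentage points

M(CaTiSiO5) = 196.025 g/mol, so wt% Si = 28.085/196.025 × 100 = 14.33%.
M((Na0.69K0.31)AlSi3O8) = 267.212 g/mol, so wt% Si = 84.255/267.212 × 100 = 31.53%.
14.33 − 31.53 = -17.20 pp.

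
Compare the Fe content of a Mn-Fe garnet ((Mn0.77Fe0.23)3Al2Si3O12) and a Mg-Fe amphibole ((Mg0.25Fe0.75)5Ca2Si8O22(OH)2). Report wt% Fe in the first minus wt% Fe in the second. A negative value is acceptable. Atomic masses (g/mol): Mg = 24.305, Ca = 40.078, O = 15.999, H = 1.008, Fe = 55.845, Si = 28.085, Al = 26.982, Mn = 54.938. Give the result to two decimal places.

Fe in (Mn0.77Fe0.23)3Al2Si3O12: molar mass 495.647 g/mol; 0.69×55.845 = 38.533 g → 7.77 wt%.
Fe in (Mg0.25Fe0.75)5Ca2Si8O22(OH)2: molar mass 930.628 g/mol; 3.75×55.845 = 209.419 g → 22.50 wt%.
Difference = 7.77 − 22.50 = -14.73 percentage points.

-14.73 percentage points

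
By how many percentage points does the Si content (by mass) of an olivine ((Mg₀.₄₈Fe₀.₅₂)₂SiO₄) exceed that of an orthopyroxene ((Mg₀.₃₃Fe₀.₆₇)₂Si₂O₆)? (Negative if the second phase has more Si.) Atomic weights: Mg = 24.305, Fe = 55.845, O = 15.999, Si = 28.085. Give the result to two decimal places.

-6.92 percentage points

Si in (Mg₀.₄₈Fe₀.₅₂)₂SiO₄: molar mass 173.493 g/mol; 1×28.085 = 28.085 g → 16.19 wt%.
Si in (Mg₀.₃₃Fe₀.₆₇)₂Si₂O₆: molar mass 243.038 g/mol; 2×28.085 = 56.170 g → 23.11 wt%.
Difference = 16.19 − 23.11 = -6.92 percentage points.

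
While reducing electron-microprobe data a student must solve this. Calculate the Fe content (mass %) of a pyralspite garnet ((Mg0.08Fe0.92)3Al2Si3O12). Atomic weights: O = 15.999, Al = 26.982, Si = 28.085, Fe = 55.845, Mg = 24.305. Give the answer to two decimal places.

M((Mg0.08Fe0.92)3Al2Si3O12) = 490.172 g/mol.
Fe contributes 2.76 × 55.845 = 154.132 g per mole.
154.132/490.172 = 0.3144 → 31.44%.

31.44 mass %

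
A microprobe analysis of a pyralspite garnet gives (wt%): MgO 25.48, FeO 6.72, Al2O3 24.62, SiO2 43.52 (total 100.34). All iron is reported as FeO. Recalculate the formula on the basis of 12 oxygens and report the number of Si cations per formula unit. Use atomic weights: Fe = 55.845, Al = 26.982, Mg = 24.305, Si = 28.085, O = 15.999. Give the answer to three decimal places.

MgO (M=40.304): mol = 0.63220; Mg = 0.63220, O = 0.63220.
FeO (M=71.844): mol = 0.09354; Fe = 0.09354, O = 0.09354.
Al2O3 (M=101.961): mol = 0.24146; Al = 0.48292, O = 0.72438.
SiO2 (M=60.083): mol = 0.72433; Si = 0.72433, O = 1.44866.
ΣO = 2.89878; factor = 12/ΣO = 4.13967.
Si apfu = 0.72433 × 4.13967 = 2.998.

2.998 Si apfu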